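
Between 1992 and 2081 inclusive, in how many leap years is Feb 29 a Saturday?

4

Leap years in 1992–2081: 23 of them.
Feb 29 weekday advances by 5 (mod 7) from one leap year to the next four years later (or differs when a century non-leap intervenes).
Leap-day weekdays: 1992:Sat✓ 1996:Thu 2000:Tue 2004:Sun 2008:Fri 2012:Wed 2016:Mon 2020:Sat✓ 2024:Thu 2028:Tue 2032:Sun 2036:Fri 2040:Wed 2044:Mon 2048:Sat✓ 2052:Thu 2056:Tue 2060:Sun 2064:Fri 2068:Wed 2072:Mon 2076:Sat✓ 2080:Thu
Saturday: 1992, 2020, 2048, 2076 → 4.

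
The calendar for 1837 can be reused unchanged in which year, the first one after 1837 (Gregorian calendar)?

1843

Two years share a calendar iff Jan 1 falls on the same weekday and both are leap or both are common. 1837: Jan 1 is Sunday, common year.
1838: Jan 1 Monday, common
1839: Jan 1 Tuesday, common
1840: Jan 1 Wednesday, leap
1841: Jan 1 Friday, common
1842: Jan 1 Saturday, common
1843: Jan 1 Sunday, common
1843 matches on both conditions.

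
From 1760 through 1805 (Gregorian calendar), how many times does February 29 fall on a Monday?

2

Leap years in 1760–1805: 11 of them.
Feb 29 weekday advances by 5 (mod 7) from one leap year to the next four years later (or differs when a century non-leap intervenes).
Leap-day weekdays: 1760:Fri 1764:Wed 1768:Mon✓ 1772:Sat 1776:Thu 1780:Tue 1784:Sun 1788:Fri 1792:Wed 1796:Mon✓ 1804:Wed
Monday: 1768, 1796 → 2.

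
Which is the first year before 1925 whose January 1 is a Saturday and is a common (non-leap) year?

Jan 1 advances by 2 weekdays after a leap year and by 1 after a common year.
1925: Jan 1 is Thursday.
1924: Tuesday (leap)
1923: Monday
1922: Sunday
1921: Saturday
1921 begins on a Saturday and is a common year.

1921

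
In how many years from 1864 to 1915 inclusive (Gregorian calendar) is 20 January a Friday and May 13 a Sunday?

Check each year's weekday for 20 January and May 13:
  1864: Wed/Fri  1865: Fri/Sat  1866: Sat/Sun  1867: Sun/Mon  1868: Mon/Wed  1869: Wed/Thu  1870: Thu/Fri  1871: Fri/Sat  1872: Sat/Mon  1873: Mon/Tue  1874: Tue/Wed  1875: Wed/Thu  1876: Thu/Sat  1877: Sat/Sun  …(24 more)…  1902: Mon/Tue  1903: Tue/Wed  1904: Wed/Fri  1905: Fri/Sat  1906: Sat/Sun  1907: Sun/Mon  1908: Mon/Wed  1909: Wed/Thu  1910: Thu/Fri  1911: Fri/Sat  1912: Sat/Mon  1913: Mon/Tue  1914: Tue/Wed  1915: Wed/Thu
Both conditions hold in: 1888 — 1.

1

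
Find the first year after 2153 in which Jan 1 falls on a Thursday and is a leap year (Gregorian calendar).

Jan 1 advances by 2 weekdays after a leap year and by 1 after a common year.
2153: Jan 1 is Monday.
2154: Tuesday
2155: Wednesday
2156: Thursday (leap)
2156 begins on a Thursday and is a leap year.

2156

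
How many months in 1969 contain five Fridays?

A month of length L has five Fridays iff its first Friday is on day ≤ L−28 (so day 1–3 in a 31-day month, 1–2 in a 30-day month, day 1 in a leap February).
Checking each month of 1969: Jan starts Wed (31d) ✓; Feb starts Sat (28d); Mar starts Sat (31d); Apr starts Tue (30d); May starts Thu (31d) ✓; Jun starts Sun (30d); Jul starts Tue (31d); Aug starts Fri (31d) ✓; Sep starts Mon (30d); Oct starts Wed (31d) ✓; Nov starts Sat (30d); Dec starts Mon (31d).
Five-Friday months: January, May, August, October → 4.

4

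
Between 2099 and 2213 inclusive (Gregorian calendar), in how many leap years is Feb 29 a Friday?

4

Leap years in 2099–2213: 27 of them.
Feb 29 weekday advances by 5 (mod 7) from one leap year to the next four years later (or differs when a century non-leap intervenes).
Leap-day weekdays: 2104:Fri✓ 2108:Wed 2112:Mon 2116:Sat 2120:Thu 2124:Tue 2128:Sun 2132:Fri✓ 2136:Wed 2140:Mon 2144:Sat 2148:Thu 2152:Tue 2156:Sun 2160:Fri✓ 2164:Wed 2168:Mon 2172:Sat 2176:Thu 2180:Tue 2184:Sun 2188:Fri✓ 2192:Wed 2196:Mon 2204:Wed 2208:Mon 2212:Sat
Friday: 2104, 2132, 2160, 2188 → 4.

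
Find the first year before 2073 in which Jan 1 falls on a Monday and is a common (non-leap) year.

Jan 1 advances by 2 weekdays after a leap year and by 1 after a common year.
2073: Jan 1 is Sunday.
2072: Friday (leap)
2071: Thursday
2070: Wednesday
2069: Tuesday
2068: Sunday (leap)
2067: Saturday
2066: Friday
2065: Thursday
2064: Tuesday (leap)
2063: Monday
2063 begins on a Monday and is a common year.

2063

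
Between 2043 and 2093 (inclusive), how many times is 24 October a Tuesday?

Track 24 October's weekday year by year (advancing +1, or +2 across a Feb 29):
  2043: Sat  2044: Mon (+2)  2045: Tue (+1) ✓  2046: Wed (+1)  2047: Thu (+1)
  2048: Sat (+2)  2049: Sun (+1)  2050: Mon (+1)  2051: Tue (+1) ✓  2052: Thu (+2)
  2053: Fri (+1)  2054: Sat (+1)  2055: Sun (+1)  2056: Tue (+2) ✓  … (23 more years) …
  2080: Thu (+2)  2081: Fri (+1)  2082: Sat (+1)  2083: Sun (+1)  2084: Tue (+2) ✓
  2085: Wed (+1)  2086: Thu (+1)  2087: Fri (+1)  2088: Sun (+2)  2089: Mon (+1)
  2090: Tue (+1) ✓  2091: Wed (+1)  2092: Fri (+2)  2093: Sat (+1)
Tuesday years: 2045, 2051, 2056, 2062, 2073, 2079, 2084, 2090 — 8 in total.

8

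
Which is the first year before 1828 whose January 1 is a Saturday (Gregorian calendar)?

1825

Jan 1 advances by 2 weekdays after a leap year and by 1 after a common year.
1828: Jan 1 is Tuesday (leap).
1827: Monday
1826: Sunday
1825: Saturday
1825 begins on a Saturday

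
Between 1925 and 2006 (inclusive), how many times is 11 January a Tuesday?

Track 11 January's weekday year by year (advancing +1, or +2 across a Feb 29):
  1925: Sun  1926: Mon (+1)  1927: Tue (+1) ✓  1928: Wed (+1)  1929: Fri (+2)
  1930: Sat (+1)  1931: Sun (+1)  1932: Mon (+1)  1933: Wed (+2)  1934: Thu (+1)
  1935: Fri (+1)  1936: Sat (+1)  1937: Mon (+2)  1938: Tue (+1) ✓  … (54 more years) …
  1993: Mon (+2)  1994: Tue (+1) ✓  1995: Wed (+1)  1996: Thu (+1)  1997: Sat (+2)
  1998: Sun (+1)  1999: Mon (+1)  2000: Tue (+1) ✓  2001: Thu (+2)  2002: Fri (+1)
  2003: Sat (+1)  2004: Sun (+1)  2005: Tue (+2) ✓  2006: Wed (+1)
Tuesday years: 1927, 1938, 1944, 1949, 1955, 1966, 1972, 1977, 1983, 1994, 2000, 2005 — 12 in total.

12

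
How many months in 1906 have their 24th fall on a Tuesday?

2

Check the 24th of each month of 1906: Jan 24: Wed, Feb 24: Sat, Mar 24: Sat, Apr 24: Tue, May 24: Thu, Jun 24: Sun, Jul 24: Tue, Aug 24: Fri, Sep 24: Mon, Oct 24: Wed, Nov 24: Sat, Dec 24: Mon.
Tuesday occurs in April, July — 2 months.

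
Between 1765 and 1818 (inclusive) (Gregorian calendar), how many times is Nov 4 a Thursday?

6

Track Nov 4's weekday year by year (advancing +1, or +2 across a Feb 29):
  1765: Mon  1766: Tue (+1)  1767: Wed (+1)  1768: Fri (+2)  1769: Sat (+1)
  1770: Sun (+1)  1771: Mon (+1)  1772: Wed (+2)  1773: Thu (+1) ✓  1774: Fri (+1)
  1775: Sat (+1)  1776: Mon (+2)  1777: Tue (+1)  1778: Wed (+1)  … (26 more years) …
  1805: Mon (+1)  1806: Tue (+1)  1807: Wed (+1)  1808: Fri (+2)  1809: Sat (+1)
  1810: Sun (+1)  1811: Mon (+1)  1812: Wed (+2)  1813: Thu (+1) ✓  1814: Fri (+1)
  1815: Sat (+1)  1816: Mon (+2)  1817: Tue (+1)  1818: Wed (+1)
Thursday years: 1773, 1779, 1784, 1790, 1802, 1813 — 6 in total.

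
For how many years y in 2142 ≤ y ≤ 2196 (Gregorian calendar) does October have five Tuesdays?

23

October has 31 days; it has five Tuesdays when Tuesday falls among the first (month-length − 28) days — i.e. when October 1 is one of Tuesday/Monday/Sunday.
October 1 by year: 2142:Mon✓ 2143:Tue✓ 2144:Thu 2145:Fri 2146:Sat 2147:Sun✓ 2148:Tue✓ 2149:Wed 2150:Thu 2151:Fri 2152:Sun✓ 2153:Mon✓ 2154:Tue✓ 2155:Wed 2156:Fri …(25 more)… 2182:Tue✓ 2183:Wed 2184:Fri 2185:Sat 2186:Sun✓ 2187:Mon✓ 2188:Wed 2189:Thu 2190:Fri 2191:Sat 2192:Mon✓ 2193:Tue✓ 2194:Wed 2195:Thu 2196:Sat
Years with five Tuesdays: 2142, 2143, 2147, 2148, 2152, 2153, 2154, 2158, 2159, 2164, 2165, 2169, 2170, 2171, 2175, 2176, 2180, 2181, 2182, 2186, 2187, 2192, 2193 → 23.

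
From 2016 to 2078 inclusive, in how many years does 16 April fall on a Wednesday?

Track 16 April's weekday year by year (advancing +1, or +2 across a Feb 29):
  2016: Sat  2017: Sun (+1)  2018: Mon (+1)  2019: Tue (+1)  2020: Thu (+2)
  2021: Fri (+1)  2022: Sat (+1)  2023: Sun (+1)  2024: Tue (+2)  2025: Wed (+1) ✓
  2026: Thu (+1)  2027: Fri (+1)  2028: Sun (+2)  2029: Mon (+1)  … (35 more years) …
  2065: Thu (+1)  2066: Fri (+1)  2067: Sat (+1)  2068: Mon (+2)  2069: Tue (+1)
  2070: Wed (+1) ✓  2071: Thu (+1)  2072: Sat (+2)  2073: Sun (+1)  2074: Mon (+1)
  2075: Tue (+1)  2076: Thu (+2)  2077: Fri (+1)  2078: Sat (+1)
Wednesday years: 2025, 2031, 2036, 2042, 2053, 2059, 2064, 2070 — 8 in total.

8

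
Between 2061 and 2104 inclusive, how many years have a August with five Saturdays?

August has 31 days; it has five Saturdays when Saturday falls among the first (month-length − 28) days — i.e. when August 1 is one of Saturday/Friday/Thursday.
August 1 by year: 2061:Mon 2062:Tue 2063:Wed 2064:Fri✓ 2065:Sat✓ 2066:Sun 2067:Mon 2068:Wed 2069:Thu✓ 2070:Fri✓ 2071:Sat✓ 2072:Mon 2073:Tue 2074:Wed 2075:Thu✓ …(14 more)… 2090:Tue 2091:Wed 2092:Fri✓ 2093:Sat✓ 2094:Sun 2095:Mon 2096:Wed 2097:Thu✓ 2098:Fri✓ 2099:Sat✓ 2100:Sun 2101:Mon 2102:Tue 2103:Wed 2104:Fri✓
Years with five Saturdays: 2064, 2065, 2069, 2070, 2071, 2075, 2076, 2080, 2081, 2082, 2086, 2087, 2092, 2093, 2097, 2098, 2099, 2104 → 18.

18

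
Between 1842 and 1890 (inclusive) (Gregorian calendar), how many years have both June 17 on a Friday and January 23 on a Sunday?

Check each year's weekday for June 17 and January 23:
  1842: Fri/Sun ✓  1843: Sat/Mon  1844: Mon/Tue  1845: Tue/Thu  1846: Wed/Fri  1847: Thu/Sat  1848: Sat/Sun  1849: Sun/Tue  1850: Mon/Wed  1851: Tue/Thu  1852: Thu/Fri  1853: Fri/Sun ✓  1854: Sat/Mon  1855: Sun/Tue  …(21 more)…  1877: Sun/Tue  1878: Mon/Wed  1879: Tue/Thu  1880: Thu/Fri  1881: Fri/Sun ✓  1882: Sat/Mon  1883: Sun/Tue  1884: Tue/Wed  1885: Wed/Fri  1886: Thu/Sat  1887: Fri/Sun ✓  1888: Sun/Mon  1889: Mon/Wed  1890: Tue/Thu
Both conditions hold in: 1842, 1853, 1859, 1870, 1881, 1887 — 6.

6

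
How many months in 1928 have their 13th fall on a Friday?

3

Check the 13th of each month of 1928: Jan 13: Fri, Feb 13: Mon, Mar 13: Tue, Apr 13: Fri, May 13: Sun, Jun 13: Wed, Jul 13: Fri, Aug 13: Mon, Sep 13: Thu, Oct 13: Sat, Nov 13: Tue, Dec 13: Thu.
Friday occurs in January, April, July — 3 months.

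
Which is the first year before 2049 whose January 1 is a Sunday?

Jan 1 advances by 2 weekdays after a leap year and by 1 after a common year.
2049: Jan 1 is Friday.
2048: Wednesday (leap)
2047: Tuesday
2046: Monday
2045: Sunday
2045 begins on a Sunday

2045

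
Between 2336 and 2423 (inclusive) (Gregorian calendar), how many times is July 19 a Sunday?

Track July 19's weekday year by year (advancing +1, or +2 across a Feb 29):
  2336: Sun ✓  2337: Mon (+1)  2338: Tue (+1)  2339: Wed (+1)  2340: Fri (+2)
  2341: Sat (+1)  2342: Sun (+1) ✓  2343: Mon (+1)  2344: Wed (+2)  2345: Thu (+1)
  2346: Fri (+1)  2347: Sat (+1)  2348: Mon (+2)  2349: Tue (+1)  … (60 more years) …
  2410: Mon (+1)  2411: Tue (+1)  2412: Thu (+2)  2413: Fri (+1)  2414: Sat (+1)
  2415: Sun (+1) ✓  2416: Tue (+2)  2417: Wed (+1)  2418: Thu (+1)  2419: Fri (+1)
  2420: Sun (+2) ✓  2421: Mon (+1)  2422: Tue (+1)  2423: Wed (+1)
Sunday years: 2336, 2342, 2353, 2359, 2364, 2370, 2381, 2387, 2392, 2398, 2409, 2415, 2420 — 13 in total.

13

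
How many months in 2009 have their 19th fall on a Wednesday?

Check the 19th of each month of 2009: Jan 19: Mon, Feb 19: Thu, Mar 19: Thu, Apr 19: Sun, May 19: Tue, Jun 19: Fri, Jul 19: Sun, Aug 19: Wed, Sep 19: Sat, Oct 19: Mon, Nov 19: Thu, Dec 19: Sat.
Wednesday occurs in August — 1 month.

1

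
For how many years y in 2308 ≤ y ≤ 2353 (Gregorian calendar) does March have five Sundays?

March has 31 days; it has five Sundays when Sunday falls among the first (month-length − 28) days — i.e. when March 1 is one of Sunday/Saturday/Friday.
March 1 by year: 2308:Sun✓ 2309:Mon 2310:Tue 2311:Wed 2312:Fri✓ 2313:Sat✓ 2314:Sun✓ 2315:Mon 2316:Wed 2317:Thu 2318:Fri✓ 2319:Sat✓ 2320:Mon 2321:Tue 2322:Wed …(16 more)… 2339:Wed 2340:Fri✓ 2341:Sat✓ 2342:Sun✓ 2343:Mon 2344:Wed 2345:Thu 2346:Fri✓ 2347:Sat✓ 2348:Mon 2349:Tue 2350:Wed 2351:Thu 2352:Sat✓ 2353:Sun✓
Years with five Sundays: 2308, 2312, 2313, 2314, 2318, 2319, 2324, 2325, 2329, 2330, 2331, 2335, 2336, 2340, 2341, 2342, 2346, 2347, 2352, 2353 → 20.

20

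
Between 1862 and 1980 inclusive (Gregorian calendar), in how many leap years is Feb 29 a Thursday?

4

Leap years in 1862–1980: 29 of them.
Feb 29 weekday advances by 5 (mod 7) from one leap year to the next four years later (or differs when a century non-leap intervenes).
Leap-day weekdays: 1864:Mon 1868:Sat 1872:Thu✓ 1876:Tue 1880:Sun 1884:Fri 1888:Wed 1892:Mon 1896:Sat 1904:Mon 1908:Sat 1912:Thu✓ 1916:Tue …(3 more)… 1932:Mon 1936:Sat 1940:Thu✓ 1944:Tue 1948:Sun 1952:Fri 1956:Wed 1960:Mon 1964:Sat 1968:Thu✓ 1972:Tue 1976:Sun 1980:Fri
Thursday: 1872, 1912, 1940, 1968 → 4.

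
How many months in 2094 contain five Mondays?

A month of length L has five Mondays iff its first Monday is on day ≤ L−28 (so day 1–3 in a 31-day month, 1–2 in a 30-day month, day 1 in a leap February).
Checking each month of 2094: Jan starts Fri (31d); Feb starts Mon (28d); Mar starts Mon (31d) ✓; Apr starts Thu (30d); May starts Sat (31d) ✓; Jun starts Tue (30d); Jul starts Thu (31d); Aug starts Sun (31d) ✓; Sep starts Wed (30d); Oct starts Fri (31d); Nov starts Mon (30d) ✓; Dec starts Wed (31d).
Five-Monday months: March, May, August, November → 4.

4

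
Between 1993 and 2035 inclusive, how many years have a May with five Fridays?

May has 31 days; it has five Fridays when Friday falls among the first (month-length − 28) days — i.e. when May 1 is one of Friday/Thursday/Wednesday.
May 1 by year: 1993:Sat 1994:Sun 1995:Mon 1996:Wed✓ 1997:Thu✓ 1998:Fri✓ 1999:Sat 2000:Mon 2001:Tue 2002:Wed✓ 2003:Thu✓ 2004:Sat 2005:Sun 2006:Mon 2007:Tue …(13 more)… 2021:Sat 2022:Sun 2023:Mon 2024:Wed✓ 2025:Thu✓ 2026:Fri✓ 2027:Sat 2028:Mon 2029:Tue 2030:Wed✓ 2031:Thu✓ 2032:Sat 2033:Sun 2034:Mon 2035:Tue
Years with five Fridays: 1996, 1997, 1998, 2002, 2003, 2008, 2009, 2013, 2014, 2015, 2019, 2020, 2024, 2025, 2026, 2030, 2031 → 17.

17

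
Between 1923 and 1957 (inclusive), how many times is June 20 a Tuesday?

4

Track June 20's weekday year by year (advancing +1, or +2 across a Feb 29):
  1923: Wed  1924: Fri (+2)  1925: Sat (+1)  1926: Sun (+1)  1927: Mon (+1)
  1928: Wed (+2)  1929: Thu (+1)  1930: Fri (+1)  1931: Sat (+1)  1932: Mon (+2)
  1933: Tue (+1) ✓  1934: Wed (+1)  1935: Thu (+1)  1936: Sat (+2)  … (7 more years) …
  1944: Tue (+2) ✓  1945: Wed (+1)  1946: Thu (+1)  1947: Fri (+1)  1948: Sun (+2)
  1949: Mon (+1)  1950: Tue (+1) ✓  1951: Wed (+1)  1952: Fri (+2)  1953: Sat (+1)
  1954: Sun (+1)  1955: Mon (+1)  1956: Wed (+2)  1957: Thu (+1)
Tuesday years: 1933, 1939, 1944, 1950 — 4 in total.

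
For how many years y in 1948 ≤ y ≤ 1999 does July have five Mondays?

21

July has 31 days; it has five Mondays when Monday falls among the first (month-length − 28) days — i.e. when July 1 is one of Monday/Sunday/Saturday.
July 1 by year: 1948:Thu 1949:Fri 1950:Sat✓ 1951:Sun✓ 1952:Tue 1953:Wed 1954:Thu 1955:Fri 1956:Sun✓ 1957:Mon✓ 1958:Tue 1959:Wed 1960:Fri 1961:Sat✓ 1962:Sun✓ …(22 more)… 1985:Mon✓ 1986:Tue 1987:Wed 1988:Fri 1989:Sat✓ 1990:Sun✓ 1991:Mon✓ 1992:Wed 1993:Thu 1994:Fri 1995:Sat✓ 1996:Mon✓ 1997:Tue 1998:Wed 1999:Thu
Years with five Mondays: 1950, 1951, 1956, 1957, 1961, 1962, 1963, 1967, 1968, 1972, 1973, 1974, 1978, 1979, 1984, 1985, 1989, 1990, 1991, 1995, 1996 → 21.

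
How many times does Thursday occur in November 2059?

November 2059 has 30 days and begins on Saturday.
The first Thursday is November 6.
Thursdays fall on 6, 13, 20, 27 — that's 4.

4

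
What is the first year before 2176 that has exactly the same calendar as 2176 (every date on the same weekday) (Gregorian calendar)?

2148

Two years share a calendar iff Jan 1 falls on the same weekday and both are leap or both are common. 2176: Jan 1 is Monday, leap year.
2175: Jan 1 Sunday, common
2174: Jan 1 Saturday, common
2173: Jan 1 Friday, common
2172: Jan 1 Wednesday, leap
2171: Jan 1 Tuesday, common
2170: Jan 1 Monday, common
2169: Jan 1 Sunday, common
2168: Jan 1 Friday, leap
2167: Jan 1 Thursday, common
2166: Jan 1 Wednesday, common
2165: Jan 1 Tuesday, common
2164: Jan 1 Sunday, leap
2163: Jan 1 Saturday, common
2162: Jan 1 Friday, common
2161: Jan 1 Thursday, common
2160: Jan 1 Tuesday, leap
2159: Jan 1 Monday, common
2158: Jan 1 Sunday, common
2157: Jan 1 Saturday, common
2156: Jan 1 Thursday, leap
2155: Jan 1 Wednesday, common
2154: Jan 1 Tuesday, common
2153: Jan 1 Monday, common
2152: Jan 1 Saturday, leap
2151: Jan 1 Friday, common
2150: Jan 1 Thursday, common
2149: Jan 1 Wednesday, common
2148: Jan 1 Monday, leap
2148 matches on both conditions.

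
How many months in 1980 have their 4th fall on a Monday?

2

Check the 4th of each month of 1980: Jan 4: Fri, Feb 4: Mon, Mar 4: Tue, Apr 4: Fri, May 4: Sun, Jun 4: Wed, Jul 4: Fri, Aug 4: Mon, Sep 4: Thu, Oct 4: Sat, Nov 4: Tue, Dec 4: Thu.
Monday occurs in February, August — 2 months.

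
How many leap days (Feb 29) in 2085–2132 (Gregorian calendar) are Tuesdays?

Leap years in 2085–2132: 11 of them.
Feb 29 weekday advances by 5 (mod 7) from one leap year to the next four years later (or differs when a century non-leap intervenes).
Leap-day weekdays: 2088:Sun 2092:Fri 2096:Wed 2104:Fri 2108:Wed 2112:Mon 2116:Sat 2120:Thu 2124:Tue✓ 2128:Sun 2132:Fri
Tuesday: 2124 → 1.

1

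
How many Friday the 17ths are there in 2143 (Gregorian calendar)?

1

Check the 17th of each month of 2143: Jan 17: Thu, Feb 17: Sun, Mar 17: Sun, Apr 17: Wed, May 17: Fri, Jun 17: Mon, Jul 17: Wed, Aug 17: Sat, Sep 17: Tue, Oct 17: Thu, Nov 17: Sun, Dec 17: Tue.
Friday occurs in May — 1 month.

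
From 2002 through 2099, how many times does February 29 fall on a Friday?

Leap years in 2002–2099: 24 of them.
Feb 29 weekday advances by 5 (mod 7) from one leap year to the next four years later (or differs when a century non-leap intervenes).
Leap-day weekdays: 2004:Sun 2008:Fri✓ 2012:Wed 2016:Mon 2020:Sat 2024:Thu 2028:Tue 2032:Sun 2036:Fri✓ 2040:Wed 2044:Mon 2048:Sat 2052:Thu 2056:Tue 2060:Sun 2064:Fri✓ 2068:Wed 2072:Mon 2076:Sat 2080:Thu 2084:Tue 2088:Sun 2092:Fri✓ 2096:Wed
Friday: 2008, 2036, 2064, 2092 → 4.

4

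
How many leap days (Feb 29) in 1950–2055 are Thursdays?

Leap years in 1950–2055: 26 of them.
Feb 29 weekday advances by 5 (mod 7) from one leap year to the next four years later (or differs when a century non-leap intervenes).
Leap-day weekdays: 1952:Fri 1956:Wed 1960:Mon 1964:Sat 1968:Thu✓ 1972:Tue 1976:Sun 1980:Fri 1984:Wed 1988:Mon 1992:Sat 1996:Thu✓ 2000:Tue 2004:Sun 2008:Fri 2012:Wed 2016:Mon 2020:Sat 2024:Thu✓ 2028:Tue 2032:Sun 2036:Fri 2040:Wed 2044:Mon 2048:Sat 2052:Thu✓
Thursday: 1968, 1996, 2024, 2052 → 4.

4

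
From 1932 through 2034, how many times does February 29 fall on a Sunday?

Leap years in 1932–2034: 26 of them.
Feb 29 weekday advances by 5 (mod 7) from one leap year to the next four years later (or differs when a century non-leap intervenes).
Leap-day weekdays: 1932:Mon 1936:Sat 1940:Thu 1944:Tue 1948:Sun✓ 1952:Fri 1956:Wed 1960:Mon 1964:Sat 1968:Thu 1972:Tue 1976:Sun✓ 1980:Fri 1984:Wed 1988:Mon 1992:Sat 1996:Thu 2000:Tue 2004:Sun✓ 2008:Fri 2012:Wed 2016:Mon 2020:Sat 2024:Thu 2028:Tue 2032:Sun✓
Sunday: 1948, 1976, 2004, 2032 → 4.

4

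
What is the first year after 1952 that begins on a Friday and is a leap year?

1960

Jan 1 advances by 2 weekdays after a leap year and by 1 after a common year.
1952: Jan 1 is Tuesday (leap).
1953: Thursday
1954: Friday
1955: Saturday
1956: Sunday (leap)
1957: Tuesday
1958: Wednesday
1959: Thursday
1960: Friday (leap)
1960 begins on a Friday and is a leap year.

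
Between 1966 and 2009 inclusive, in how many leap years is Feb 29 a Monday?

Leap years in 1966–2009: 11 of them.
Feb 29 weekday advances by 5 (mod 7) from one leap year to the next four years later (or differs when a century non-leap intervenes).
Leap-day weekdays: 1968:Thu 1972:Tue 1976:Sun 1980:Fri 1984:Wed 1988:Mon✓ 1992:Sat 1996:Thu 2000:Tue 2004:Sun 2008:Fri
Monday: 1988 → 1.

1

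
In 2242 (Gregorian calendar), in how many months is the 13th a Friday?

Check the 13th of each month of 2242: Jan 13: Thu, Feb 13: Sun, Mar 13: Sun, Apr 13: Wed, May 13: Fri, Jun 13: Mon, Jul 13: Wed, Aug 13: Sat, Sep 13: Tue, Oct 13: Thu, Nov 13: Sun, Dec 13: Tue.
Friday occurs in May — 1 month.

1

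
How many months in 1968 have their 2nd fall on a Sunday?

1

Check the 2nd of each month of 1968: Jan 2: Tue, Feb 2: Fri, Mar 2: Sat, Apr 2: Tue, May 2: Thu, Jun 2: Sun, Jul 2: Tue, Aug 2: Fri, Sep 2: Mon, Oct 2: Wed, Nov 2: Sat, Dec 2: Mon.
Sunday occurs in June — 1 month.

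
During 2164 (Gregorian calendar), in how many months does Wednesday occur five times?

A month of length L has five Wednesdays iff its first Wednesday is on day ≤ L−28 (so day 1–3 in a 31-day month, 1–2 in a 30-day month, day 1 in a leap February).
Checking each month of 2164: Jan starts Sun (31d); Feb starts Wed (29d) ✓; Mar starts Thu (31d); Apr starts Sun (30d); May starts Tue (31d) ✓; Jun starts Fri (30d); Jul starts Sun (31d); Aug starts Wed (31d) ✓; Sep starts Sat (30d); Oct starts Mon (31d) ✓; Nov starts Thu (30d); Dec starts Sat (31d).
Five-Wednesday months: February, May, August, October → 4.

4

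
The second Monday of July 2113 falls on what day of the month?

10

July 1, 2113 is a Saturday, so the first Monday is the 3rd.
The second Monday is 3 + 7 = 10.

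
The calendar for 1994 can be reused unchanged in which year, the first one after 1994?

Two years share a calendar iff Jan 1 falls on the same weekday and both are leap or both are common. 1994: Jan 1 is Saturday, common year.
1995: Jan 1 Sunday, common
1996: Jan 1 Monday, leap
1997: Jan 1 Wednesday, common
1998: Jan 1 Thursday, common
1999: Jan 1 Friday, common
2000: Jan 1 Saturday, leap
2001: Jan 1 Monday, common
2002: Jan 1 Tuesday, common
2003: Jan 1 Wednesday, common
2004: Jan 1 Thursday, leap
2005: Jan 1 Saturday, common
2005 matches on both conditions.

2005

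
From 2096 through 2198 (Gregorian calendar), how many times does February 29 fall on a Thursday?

3

Leap years in 2096–2198: 25 of them.
Feb 29 weekday advances by 5 (mod 7) from one leap year to the next four years later (or differs when a century non-leap intervenes).
Leap-day weekdays: 2096:Wed 2104:Fri 2108:Wed 2112:Mon 2116:Sat 2120:Thu✓ 2124:Tue 2128:Sun 2132:Fri 2136:Wed 2140:Mon 2144:Sat 2148:Thu✓ 2152:Tue 2156:Sun 2160:Fri 2164:Wed 2168:Mon 2172:Sat 2176:Thu✓ 2180:Tue 2184:Sun 2188:Fri 2192:Wed 2196:Mon
Thursday: 2120, 2148, 2176 → 3.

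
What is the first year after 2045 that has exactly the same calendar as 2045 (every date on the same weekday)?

Two years share a calendar iff Jan 1 falls on the same weekday and both are leap or both are common. 2045: Jan 1 is Sunday, common year.
2046: Jan 1 Monday, common
2047: Jan 1 Tuesday, common
2048: Jan 1 Wednesday, leap
2049: Jan 1 Friday, common
2050: Jan 1 Saturday, common
2051: Jan 1 Sunday, common
2051 matches on both conditions.

2051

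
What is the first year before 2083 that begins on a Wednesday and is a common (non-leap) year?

Jan 1 advances by 2 weekdays after a leap year and by 1 after a common year.
2083: Jan 1 is Friday.
2082: Thursday
2081: Wednesday
2081 begins on a Wednesday and is a common year.

2081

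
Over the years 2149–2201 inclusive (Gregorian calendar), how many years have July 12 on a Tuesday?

7

Track July 12's weekday year by year (advancing +1, or +2 across a Feb 29):
  2149: Sat  2150: Sun (+1)  2151: Mon (+1)  2152: Wed (+2)  2153: Thu (+1)
  2154: Fri (+1)  2155: Sat (+1)  2156: Mon (+2)  2157: Tue (+1) ✓  2158: Wed (+1)
  2159: Thu (+1)  2160: Sat (+2)  2161: Sun (+1)  2162: Mon (+1)  … (25 more years) …
  2188: Sat (+2)  2189: Sun (+1)  2190: Mon (+1)  2191: Tue (+1) ✓  2192: Thu (+2)
  2193: Fri (+1)  2194: Sat (+1)  2195: Sun (+1)  2196: Tue (+2) ✓  2197: Wed (+1)
  2198: Thu (+1)  2199: Fri (+1)  2200: Sat (+1)  2201: Sun (+1)
Tuesday years: 2157, 2163, 2168, 2174, 2185, 2191, 2196 — 7 in total.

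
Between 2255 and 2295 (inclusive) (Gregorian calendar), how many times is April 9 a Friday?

5

Track April 9's weekday year by year (advancing +1, or +2 across a Feb 29):
  2255: Mon  2256: Wed (+2)  2257: Thu (+1)  2258: Fri (+1) ✓  2259: Sat (+1)
  2260: Mon (+2)  2261: Tue (+1)  2262: Wed (+1)  2263: Thu (+1)  2264: Sat (+2)
  2265: Sun (+1)  2266: Mon (+1)  2267: Tue (+1)  2268: Thu (+2)  … (13 more years) …
  2282: Sun (+1)  2283: Mon (+1)  2284: Wed (+2)  2285: Thu (+1)  2286: Fri (+1) ✓
  2287: Sat (+1)  2288: Mon (+2)  2289: Tue (+1)  2290: Wed (+1)  2291: Thu (+1)
  2292: Sat (+2)  2293: Sun (+1)  2294: Mon (+1)  2295: Tue (+1)
Friday years: 2258, 2269, 2275, 2280, 2286 — 5 in total.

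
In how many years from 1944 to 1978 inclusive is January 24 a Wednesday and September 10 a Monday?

4

Check each year's weekday for January 24 and September 10:
  1944: Mon/Sun  1945: Wed/Mon ✓  1946: Thu/Tue  1947: Fri/Wed  1948: Sat/Fri  1949: Mon/Sat  1950: Tue/Sun  1951: Wed/Mon ✓  1952: Thu/Wed  1953: Sat/Thu  1954: Sun/Fri  1955: Mon/Sat  1956: Tue/Mon  1957: Thu/Tue  …(7 more)…  1965: Sun/Fri  1966: Mon/Sat  1967: Tue/Sun  1968: Wed/Tue  1969: Fri/Wed  1970: Sat/Thu  1971: Sun/Fri  1972: Mon/Sun  1973: Wed/Mon ✓  1974: Thu/Tue  1975: Fri/Wed  1976: Sat/Fri  1977: Mon/Sat  1978: Tue/Sun
Both conditions hold in: 1945, 1951, 1962, 1973 — 4.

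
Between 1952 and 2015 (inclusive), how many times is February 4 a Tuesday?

9

Track February 4's weekday year by year (advancing +1, or +2 across a Feb 29):
  1952: Mon  1953: Wed (+2)  1954: Thu (+1)  1955: Fri (+1)  1956: Sat (+1)
  1957: Mon (+2)  1958: Tue (+1) ✓  1959: Wed (+1)  1960: Thu (+1)  1961: Sat (+2)
  1962: Sun (+1)  1963: Mon (+1)  1964: Tue (+1) ✓  1965: Thu (+2)  … (36 more years) …
  2002: Mon (+1)  2003: Tue (+1) ✓  2004: Wed (+1)  2005: Fri (+2)  2006: Sat (+1)
  2007: Sun (+1)  2008: Mon (+1)  2009: Wed (+2)  2010: Thu (+1)  2011: Fri (+1)
  2012: Sat (+1)  2013: Mon (+2)  2014: Tue (+1) ✓  2015: Wed (+1)
Tuesday years: 1958, 1964, 1969, 1975, 1986, 1992, 1997, 2003, 2014 — 9 in total.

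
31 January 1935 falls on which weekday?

January 1, 1935 is a Tuesday.
January 31 is day 31 of the year, i.e. 30 days after Jan 1.
30 mod 7 = 2, so advance 2 weekdays from Tuesday: Thursday.

Thursday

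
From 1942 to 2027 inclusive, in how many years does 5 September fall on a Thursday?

Track 5 September's weekday year by year (advancing +1, or +2 across a Feb 29):
  1942: Sat  1943: Sun (+1)  1944: Tue (+2)  1945: Wed (+1)  1946: Thu (+1) ✓
  1947: Fri (+1)  1948: Sun (+2)  1949: Mon (+1)  1950: Tue (+1)  1951: Wed (+1)
  1952: Fri (+2)  1953: Sat (+1)  1954: Sun (+1)  1955: Mon (+1)  … (58 more years) …
  2014: Fri (+1)  2015: Sat (+1)  2016: Mon (+2)  2017: Tue (+1)  2018: Wed (+1)
  2019: Thu (+1) ✓  2020: Sat (+2)  2021: Sun (+1)  2022: Mon (+1)  2023: Tue (+1)
  2024: Thu (+2) ✓  2025: Fri (+1)  2026: Sat (+1)  2027: Sun (+1)
Thursday years: 1946, 1957, 1963, 1968, 1974, 1985, 1991, 1996, 2002, 2013, 2019, 2024 — 12 in total.

12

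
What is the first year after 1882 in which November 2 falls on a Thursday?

From one year to the next, a fixed date's weekday advances by 1, or by 2 when a Feb 29 lies between the two dates.
1882: November 2 is Thursday.
1883: Friday (+1)
1884: Sunday (+2)
1885: Monday (+1)
1886: Tuesday (+1)
1887: Wednesday (+1)
1888: Friday (+2)
1889: Saturday (+1)
1890: Sunday (+1)
1891: Monday (+1)
1892: Wednesday (+2)
1893: Thursday (+1)
November 2 falls on a Thursday in 1893.

1893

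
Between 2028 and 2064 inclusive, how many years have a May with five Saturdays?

May has 31 days; it has five Saturdays when Saturday falls among the first (month-length − 28) days — i.e. when May 1 is one of Saturday/Friday/Thursday.
May 1 by year: 2028:Mon 2029:Tue 2030:Wed 2031:Thu✓ 2032:Sat✓ 2033:Sun 2034:Mon 2035:Tue 2036:Thu✓ 2037:Fri✓ 2038:Sat✓ 2039:Sun 2040:Tue 2041:Wed 2042:Thu✓ …(7 more)… 2050:Sun 2051:Mon 2052:Wed 2053:Thu✓ 2054:Fri✓ 2055:Sat✓ 2056:Mon 2057:Tue 2058:Wed 2059:Thu✓ 2060:Sat✓ 2061:Sun 2062:Mon 2063:Tue 2064:Thu✓
Years with five Saturdays: 2031, 2032, 2036, 2037, 2038, 2042, 2043, 2048, 2049, 2053, 2054, 2055, 2059, 2060, 2064 → 15.

15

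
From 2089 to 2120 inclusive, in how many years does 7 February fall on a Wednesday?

4

Track 7 February's weekday year by year (advancing +1, or +2 across a Feb 29):
  2089: Mon  2090: Tue (+1)  2091: Wed (+1) ✓  2092: Thu (+1)  2093: Sat (+2)
  2094: Sun (+1)  2095: Mon (+1)  2096: Tue (+1)  2097: Thu (+2)  2098: Fri (+1)
  2099: Sat (+1)  2100: Sun (+1)  2101: Mon (+1)  2102: Tue (+1)  … (4 more years) …
  2107: Mon (+1)  2108: Tue (+1)  2109: Thu (+2)  2110: Fri (+1)  2111: Sat (+1)
  2112: Sun (+1)  2113: Tue (+2)  2114: Wed (+1) ✓  2115: Thu (+1)  2116: Fri (+1)
  2117: Sun (+2)  2118: Mon (+1)  2119: Tue (+1)  2120: Wed (+1) ✓
Wednesday years: 2091, 2103, 2114, 2120 — 4 in total.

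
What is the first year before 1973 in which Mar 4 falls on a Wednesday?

1970

From one year to the next, a fixed date's weekday advances by 1, or by 2 when a Feb 29 lies between the two dates.
1973: March 4 is Sunday.
1972: Saturday (−1)
1971: Thursday (−2)
1970: Wednesday (−1)
Mar 4 falls on a Wednesday in 1970.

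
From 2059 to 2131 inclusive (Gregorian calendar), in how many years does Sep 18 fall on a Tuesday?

11

Track Sep 18's weekday year by year (advancing +1, or +2 across a Feb 29):
  2059: Thu  2060: Sat (+2)  2061: Sun (+1)  2062: Mon (+1)  2063: Tue (+1) ✓
  2064: Thu (+2)  2065: Fri (+1)  2066: Sat (+1)  2067: Sun (+1)  2068: Tue (+2) ✓
  2069: Wed (+1)  2070: Thu (+1)  2071: Fri (+1)  2072: Sun (+2)  … (45 more years) …
  2118: Sun (+1)  2119: Mon (+1)  2120: Wed (+2)  2121: Thu (+1)  2122: Fri (+1)
  2123: Sat (+1)  2124: Mon (+2)  2125: Tue (+1) ✓  2126: Wed (+1)  2127: Thu (+1)
  2128: Sat (+2)  2129: Sun (+1)  2130: Mon (+1)  2131: Tue (+1) ✓
Tuesday years: 2063, 2068, 2074, 2085, 2091, 2096, 2103, 2108, 2114, 2125, 2131 — 11 in total.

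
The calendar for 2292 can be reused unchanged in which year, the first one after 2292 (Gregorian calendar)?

Two years share a calendar iff Jan 1 falls on the same weekday and both are leap or both are common. 2292: Jan 1 is Friday, leap year.
2293: Jan 1 Sunday, common
2294: Jan 1 Monday, common
2295: Jan 1 Tuesday, common
2296: Jan 1 Wednesday, leap
2297: Jan 1 Friday, common
2298: Jan 1 Saturday, common
2299: Jan 1 Sunday, common
2300: Jan 1 Monday, common
2301: Jan 1 Tuesday, common
2302: Jan 1 Wednesday, common
2303: Jan 1 Thursday, common
2304: Jan 1 Friday, leap
2304 matches on both conditions.

2304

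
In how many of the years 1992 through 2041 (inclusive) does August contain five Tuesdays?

22

August has 31 days; it has five Tuesdays when Tuesday falls among the first (month-length − 28) days — i.e. when August 1 is one of Tuesday/Monday/Sunday.
August 1 by year: 1992:Sat 1993:Sun✓ 1994:Mon✓ 1995:Tue✓ 1996:Thu 1997:Fri 1998:Sat 1999:Sun✓ 2000:Tue✓ 2001:Wed 2002:Thu 2003:Fri 2004:Sun✓ 2005:Mon✓ 2006:Tue✓ …(20 more)… 2027:Sun✓ 2028:Tue✓ 2029:Wed 2030:Thu 2031:Fri 2032:Sun✓ 2033:Mon✓ 2034:Tue✓ 2035:Wed 2036:Fri 2037:Sat 2038:Sun✓ 2039:Mon✓ 2040:Wed 2041:Thu
Years with five Tuesdays: 1993, 1994, 1995, 1999, 2000, 2004, 2005, 2006, 2010, 2011, 2016, 2017, 2021, 2022, 2023, 2027, 2028, 2032, 2033, 2034, 2038, 2039 → 22.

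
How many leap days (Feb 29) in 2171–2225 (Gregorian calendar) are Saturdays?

Leap years in 2171–2225: 13 of them.
Feb 29 weekday advances by 5 (mod 7) from one leap year to the next four years later (or differs when a century non-leap intervenes).
Leap-day weekdays: 2172:Sat✓ 2176:Thu 2180:Tue 2184:Sun 2188:Fri 2192:Wed 2196:Mon 2204:Wed 2208:Mon 2212:Sat✓ 2216:Thu 2220:Tue 2224:Sun
Saturday: 2172, 2212 → 2.

2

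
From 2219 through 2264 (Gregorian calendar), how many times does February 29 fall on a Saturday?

Leap years in 2219–2264: 12 of them.
Feb 29 weekday advances by 5 (mod 7) from one leap year to the next four years later (or differs when a century non-leap intervenes).
Leap-day weekdays: 2220:Tue 2224:Sun 2228:Fri 2232:Wed 2236:Mon 2240:Sat✓ 2244:Thu 2248:Tue 2252:Sun 2256:Fri 2260:Wed 2264:Mon
Saturday: 2240 → 1.

1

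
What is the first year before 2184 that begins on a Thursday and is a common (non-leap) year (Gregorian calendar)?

2178

Jan 1 advances by 2 weekdays after a leap year and by 1 after a common year.
2184: Jan 1 is Thursday (leap).
2183: Wednesday
2182: Tuesday
2181: Monday
2180: Saturday (leap)
2179: Friday
2178: Thursday
2178 begins on a Thursday and is a common year.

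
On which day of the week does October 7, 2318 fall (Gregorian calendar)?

January 1, 2318 is a Tuesday.
October 7 is day 280 of the year, i.e. 279 days after Jan 1.
279 mod 7 = 6, so advance 6 weekdays from Tuesday: Monday.

Monday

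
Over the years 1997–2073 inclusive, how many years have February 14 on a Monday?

Track February 14's weekday year by year (advancing +1, or +2 across a Feb 29):
  1997: Fri  1998: Sat (+1)  1999: Sun (+1)  2000: Mon (+1) ✓  2001: Wed (+2)
  2002: Thu (+1)  2003: Fri (+1)  2004: Sat (+1)  2005: Mon (+2) ✓  2006: Tue (+1)
  2007: Wed (+1)  2008: Thu (+1)  2009: Sat (+2)  2010: Sun (+1)  … (49 more years) …
  2060: Sat (+1)  2061: Mon (+2) ✓  2062: Tue (+1)  2063: Wed (+1)  2064: Thu (+1)
  2065: Sat (+2)  2066: Sun (+1)  2067: Mon (+1) ✓  2068: Tue (+1)  2069: Thu (+2)
  2070: Fri (+1)  2071: Sat (+1)  2072: Sun (+1)  2073: Tue (+2)
Monday years: 2000, 2005, 2011, 2022, 2028, 2033, 2039, 2050, 2056, 2061, 2067 — 11 in total.

11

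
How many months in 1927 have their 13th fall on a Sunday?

3

Check the 13th of each month of 1927: Jan 13: Thu, Feb 13: Sun, Mar 13: Sun, Apr 13: Wed, May 13: Fri, Jun 13: Mon, Jul 13: Wed, Aug 13: Sat, Sep 13: Tue, Oct 13: Thu, Nov 13: Sun, Dec 13: Tue.
Sunday occurs in February, March, November — 3 months.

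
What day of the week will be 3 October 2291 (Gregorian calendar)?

January 1, 2291 is a Thursday.
October 3 is day 276 of the year, i.e. 275 days after Jan 1.
275 mod 7 = 2, so advance 2 weekdays from Thursday: Saturday.

Saturday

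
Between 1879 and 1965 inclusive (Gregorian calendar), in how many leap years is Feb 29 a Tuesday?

Leap years in 1879–1965: 21 of them.
Feb 29 weekday advances by 5 (mod 7) from one leap year to the next four years later (or differs when a century non-leap intervenes).
Leap-day weekdays: 1880:Sun 1884:Fri 1888:Wed 1892:Mon 1896:Sat 1904:Mon 1908:Sat 1912:Thu 1916:Tue✓ 1920:Sun 1924:Fri 1928:Wed 1932:Mon 1936:Sat 1940:Thu 1944:Tue✓ 1948:Sun 1952:Fri 1956:Wed 1960:Mon 1964:Sat
Tuesday: 1916, 1944 → 2.

2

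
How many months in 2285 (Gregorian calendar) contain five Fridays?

4

A month of length L has five Fridays iff its first Friday is on day ≤ L−28 (so day 1–3 in a 31-day month, 1–2 in a 30-day month, day 1 in a leap February).
Checking each month of 2285: Jan starts Thu (31d) ✓; Feb starts Sun (28d); Mar starts Sun (31d); Apr starts Wed (30d); May starts Fri (31d) ✓; Jun starts Mon (30d); Jul starts Wed (31d) ✓; Aug starts Sat (31d); Sep starts Tue (30d); Oct starts Thu (31d) ✓; Nov starts Sun (30d); Dec starts Tue (31d).
Five-Friday months: January, May, July, October → 4.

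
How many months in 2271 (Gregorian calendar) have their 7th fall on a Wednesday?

1

Check the 7th of each month of 2271: Jan 7: Sat, Feb 7: Tue, Mar 7: Tue, Apr 7: Fri, May 7: Sun, Jun 7: Wed, Jul 7: Fri, Aug 7: Mon, Sep 7: Thu, Oct 7: Sat, Nov 7: Tue, Dec 7: Thu.
Wednesday occurs in June — 1 month.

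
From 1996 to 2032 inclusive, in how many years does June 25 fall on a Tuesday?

6

Track June 25's weekday year by year (advancing +1, or +2 across a Feb 29):
  1996: Tue ✓  1997: Wed (+1)  1998: Thu (+1)  1999: Fri (+1)  2000: Sun (+2)
  2001: Mon (+1)  2002: Tue (+1) ✓  2003: Wed (+1)  2004: Fri (+2)  2005: Sat (+1)
  2006: Sun (+1)  2007: Mon (+1)  2008: Wed (+2)  2009: Thu (+1)  … (9 more years) …
  2019: Tue (+1) ✓  2020: Thu (+2)  2021: Fri (+1)  2022: Sat (+1)  2023: Sun (+1)
  2024: Tue (+2) ✓  2025: Wed (+1)  2026: Thu (+1)  2027: Fri (+1)  2028: Sun (+2)
  2029: Mon (+1)  2030: Tue (+1) ✓  2031: Wed (+1)  2032: Fri (+2)
Tuesday years: 1996, 2002, 2013, 2019, 2024, 2030 — 6 in total.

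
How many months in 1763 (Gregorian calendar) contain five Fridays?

A month of length L has five Fridays iff its first Friday is on day ≤ L−28 (so day 1–3 in a 31-day month, 1–2 in a 30-day month, day 1 in a leap February).
Checking each month of 1763: Jan starts Sat (31d); Feb starts Tue (28d); Mar starts Tue (31d); Apr starts Fri (30d) ✓; May starts Sun (31d); Jun starts Wed (30d); Jul starts Fri (31d) ✓; Aug starts Mon (31d); Sep starts Thu (30d) ✓; Oct starts Sat (31d); Nov starts Tue (30d); Dec starts Thu (31d) ✓.
Five-Friday months: April, July, September, December → 4.

4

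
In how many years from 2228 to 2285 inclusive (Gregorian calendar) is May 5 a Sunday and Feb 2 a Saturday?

6

Check each year's weekday for May 5 and Feb 2:
  2228: Mon/Sat  2229: Tue/Mon  2230: Wed/Tue  2231: Thu/Wed  2232: Sat/Thu  2233: Sun/Sat ✓  2234: Mon/Sun  2235: Tue/Mon  2236: Thu/Tue  2237: Fri/Thu  2238: Sat/Fri  2239: Sun/Sat ✓  2240: Tue/Sun  2241: Wed/Tue  …(30 more)…  2272: Sun/Fri  2273: Mon/Sun  2274: Tue/Mon  2275: Wed/Tue  2276: Fri/Wed  2277: Sat/Fri  2278: Sun/Sat ✓  2279: Mon/Sun  2280: Wed/Mon  2281: Thu/Wed  2282: Fri/Thu  2283: Sat/Fri  2284: Mon/Sat  2285: Tue/Mon
Both conditions hold in: 2233, 2239, 2250, 2261, 2267, 2278 — 6.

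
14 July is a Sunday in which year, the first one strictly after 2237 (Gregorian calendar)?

2239

From one year to the next, a fixed date's weekday advances by 1, or by 2 when a Feb 29 lies between the two dates.
2237: July 14 is Friday.
2238: Saturday (+1)
2239: Sunday (+1)
14 July falls on a Sunday in 2239.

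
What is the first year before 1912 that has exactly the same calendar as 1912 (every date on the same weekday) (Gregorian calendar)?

Two years share a calendar iff Jan 1 falls on the same weekday and both are leap or both are common. 1912: Jan 1 is Monday, leap year.
1911: Jan 1 Sunday, common
1910: Jan 1 Saturday, common
1909: Jan 1 Friday, common
1908: Jan 1 Wednesday, leap
1907: Jan 1 Tuesday, common
1906: Jan 1 Monday, common
1905: Jan 1 Sunday, common
1904: Jan 1 Friday, leap
1903: Jan 1 Thursday, common
1902: Jan 1 Wednesday, common
1901: Jan 1 Tuesday, common
1900: Jan 1 Monday, common
1899: Jan 1 Sunday, common
1898: Jan 1 Saturday, common
1897: Jan 1 Friday, common
1896: Jan 1 Wednesday, leap
1895: Jan 1 Tuesday, common
1894: Jan 1 Monday, common
1893: Jan 1 Sunday, common
1892: Jan 1 Friday, leap
1891: Jan 1 Thursday, common
1890: Jan 1 Wednesday, common
1889: Jan 1 Tuesday, common
1888: Jan 1 Sunday, leap
1887: Jan 1 Saturday, common
1886: Jan 1 Friday, common
1885: Jan 1 Thursday, common
1884: Jan 1 Tuesday, leap
1883: Jan 1 Monday, common
1882: Jan 1 Sunday, common
1881: Jan 1 Saturday, common
1880: Jan 1 Thursday, leap
1879: Jan 1 Wednesday, common
1878: Jan 1 Tuesday, common
1877: Jan 1 Monday, common
1876: Jan 1 Saturday, leap
1875: Jan 1 Friday, common
1874: Jan 1 Thursday, common
1873: Jan 1 Wednesday, common
1872: Jan 1 Monday, leap
1872 matches on both conditions.

1872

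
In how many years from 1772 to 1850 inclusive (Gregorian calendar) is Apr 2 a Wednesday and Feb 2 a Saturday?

Check each year's weekday for Apr 2 and Feb 2:
  1772: Thu/Sun  1773: Fri/Tue  1774: Sat/Wed  1775: Sun/Thu  1776: Tue/Fri  1777: Wed/Sun  1778: Thu/Mon  1779: Fri/Tue  1780: Sun/Wed  1781: Mon/Fri  1782: Tue/Sat  1783: Wed/Sun  1784: Fri/Mon  1785: Sat/Wed  …(51 more)…  1837: Sun/Thu  1838: Mon/Fri  1839: Tue/Sat  1840: Thu/Sun  1841: Fri/Tue  1842: Sat/Wed  1843: Sun/Thu  1844: Tue/Fri  1845: Wed/Sun  1846: Thu/Mon  1847: Fri/Tue  1848: Sun/Wed  1849: Mon/Fri  1850: Tue/Sat
Both conditions hold in: 1788, 1828 — 2.

2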